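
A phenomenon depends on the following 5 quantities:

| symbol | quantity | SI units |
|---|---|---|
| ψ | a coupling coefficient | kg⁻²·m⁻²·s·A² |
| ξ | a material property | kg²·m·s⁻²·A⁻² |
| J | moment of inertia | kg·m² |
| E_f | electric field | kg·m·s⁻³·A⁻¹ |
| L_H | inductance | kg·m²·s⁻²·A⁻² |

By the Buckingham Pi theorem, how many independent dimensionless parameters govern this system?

There are 5 variables and 4 base dimensions (M, L, T, I).
The dimension matrix has rank 4.
Independent dimensionless groups: 5 − 4 = 1.

1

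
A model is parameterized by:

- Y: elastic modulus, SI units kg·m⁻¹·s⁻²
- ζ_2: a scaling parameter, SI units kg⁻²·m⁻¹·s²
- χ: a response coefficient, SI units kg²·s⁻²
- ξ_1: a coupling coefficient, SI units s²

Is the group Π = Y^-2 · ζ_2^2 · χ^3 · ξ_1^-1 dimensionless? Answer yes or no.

yes

Sum the exponent of each base dimension across the product:
  M: −2·[Y]_M + 2·[ζ_2]_M + 3·[χ]_M − [ξ_1]_M = −2·(1) + 2·(-2) + 3·(2) − (0) = 0
  L: −2·[Y]_L + 2·[ζ_2]_L + 3·[χ]_L − [ξ_1]_L = −2·(-1) + 2·(-1) + 3·(0) − (0) = 0
  T: −2·[Y]_T + 2·[ζ_2]_T + 3·[χ]_T − [ξ_1]_T = −2·(-2) + 2·(2) + 3·(-2) − (2) = 0
All base exponents vanish — dimensionless.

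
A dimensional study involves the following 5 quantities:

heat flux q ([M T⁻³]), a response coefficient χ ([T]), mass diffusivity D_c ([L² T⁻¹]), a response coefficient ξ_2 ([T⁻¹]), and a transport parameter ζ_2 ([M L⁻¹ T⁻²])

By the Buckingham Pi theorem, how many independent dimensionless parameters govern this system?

There are 5 variables and 3 base dimensions (M, L, T).
The dimension matrix has rank 3.
Independent dimensionless groups: 5 − 3 = 2.

2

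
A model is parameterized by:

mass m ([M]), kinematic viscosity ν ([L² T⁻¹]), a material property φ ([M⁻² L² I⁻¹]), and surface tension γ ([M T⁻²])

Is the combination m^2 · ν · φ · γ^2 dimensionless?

Sum the exponent of each base dimension across the product:
  M: 2·[m]_M + [ν]_M + [φ]_M + 2·[γ]_M = 2·(1) + (0) + (-2) + 2·(1) = 2
  L: 2·[m]_L + [ν]_L + [φ]_L + 2·[γ]_L = 2·(0) + (2) + (2) + 2·(0) = 4
  T: 2·[m]_T + [ν]_T + [φ]_T + 2·[γ]_T = 2·(0) + (-1) + (0) + 2·(-2) = -5
  I: 2·[m]_I + [ν]_I + [φ]_I + 2·[γ]_I = 2·(0) + (0) + (-1) + 2·(0) = -1
Net dimensions [M² L⁴ T⁻⁵ I⁻¹] ≠ [1] — not dimensionless.

no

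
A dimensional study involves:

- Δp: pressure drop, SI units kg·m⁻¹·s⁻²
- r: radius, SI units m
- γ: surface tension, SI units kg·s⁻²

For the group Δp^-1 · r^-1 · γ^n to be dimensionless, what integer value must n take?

1

Balance the M exponent: (1)·n from γ, plus −(1) − (0) = -1 from the rest, must sum to zero.
n − 1 = 0, so n = 1.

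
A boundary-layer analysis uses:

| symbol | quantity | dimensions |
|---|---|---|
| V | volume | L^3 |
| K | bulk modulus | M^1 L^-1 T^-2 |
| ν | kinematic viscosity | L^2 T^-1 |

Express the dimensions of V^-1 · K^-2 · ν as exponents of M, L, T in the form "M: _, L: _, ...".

M: -2, L: 1, T: 3

Collect each base-dimension exponent across the product:
  M: −(0) − 2·(1) + (0) = -2
  L: −(3) − 2·(-1) + (2) = 1
  T: −(0) − 2·(-2) + (-1) = 3
So the dimensions are [M⁻² L T³].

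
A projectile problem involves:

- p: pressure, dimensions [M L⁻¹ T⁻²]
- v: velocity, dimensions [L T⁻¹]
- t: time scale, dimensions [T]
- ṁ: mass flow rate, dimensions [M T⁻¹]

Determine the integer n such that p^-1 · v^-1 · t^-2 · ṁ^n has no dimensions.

1

Balance the M exponent: (1)·n from ṁ, plus −(1) − (0) − 2·(0) = -1 from the rest, must sum to zero.
n − 1 = 0, so n = 1.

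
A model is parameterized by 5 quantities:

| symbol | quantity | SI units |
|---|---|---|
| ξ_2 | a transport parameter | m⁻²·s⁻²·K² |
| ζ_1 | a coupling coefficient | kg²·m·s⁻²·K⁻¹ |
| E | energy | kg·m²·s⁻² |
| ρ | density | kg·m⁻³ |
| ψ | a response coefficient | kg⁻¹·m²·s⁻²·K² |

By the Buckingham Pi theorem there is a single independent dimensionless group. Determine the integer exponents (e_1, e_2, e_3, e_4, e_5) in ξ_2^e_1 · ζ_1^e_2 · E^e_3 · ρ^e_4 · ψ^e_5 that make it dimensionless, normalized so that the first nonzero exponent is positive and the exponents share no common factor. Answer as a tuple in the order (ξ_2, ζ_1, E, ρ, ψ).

(2, -2, 3, -2, -3)

M: e_1·(0) + e_2·(2) + e_3·(1) + e_4·(1) + e_5·(-1) = 0
L: e_1·(-2) + e_2·(1) + e_3·(2) + e_4·(-3) + e_5·(2) = 0
T: e_1·(-2) + e_2·(-2) + e_3·(-2) + e_4·(0) + e_5·(-2) = 0
Θ: e_1·(2) + e_2·(-1) + e_3·(0) + e_4·(0) + e_5·(2) = 0
Solving this homogeneous linear system for the smallest-integer solution (first nonzero entry positive) gives (2, -2, 3, -2, -3).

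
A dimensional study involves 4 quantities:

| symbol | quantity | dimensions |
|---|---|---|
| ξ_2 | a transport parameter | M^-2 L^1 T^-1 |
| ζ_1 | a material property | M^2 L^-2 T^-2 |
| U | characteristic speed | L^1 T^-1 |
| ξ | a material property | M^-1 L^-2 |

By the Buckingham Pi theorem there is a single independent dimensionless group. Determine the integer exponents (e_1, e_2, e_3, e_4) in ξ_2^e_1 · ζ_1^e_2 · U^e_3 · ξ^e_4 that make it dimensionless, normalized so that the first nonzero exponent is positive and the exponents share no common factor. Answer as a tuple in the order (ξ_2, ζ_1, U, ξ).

M: e_1·(-2) + e_2·(2) + e_3·(0) + e_4·(-1) = 0
L: e_1·(1) + e_2·(-2) + e_3·(1) + e_4·(-2) = 0
T: e_1·(-1) + e_2·(-2) + e_3·(-1) + e_4·(0) = 0
Solving this homogeneous linear system for the smallest-integer solution (first nonzero entry positive) gives (2, 1, -4, -2).

(2, 1, -4, -2)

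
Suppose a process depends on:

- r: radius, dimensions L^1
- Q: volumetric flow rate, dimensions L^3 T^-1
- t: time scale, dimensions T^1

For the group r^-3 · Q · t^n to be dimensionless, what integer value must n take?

1

Balance the T exponent: (1)·n from t, plus −3·(0) + (-1) = -1 from the rest, must sum to zero.
n − 1 = 0, so n = 1.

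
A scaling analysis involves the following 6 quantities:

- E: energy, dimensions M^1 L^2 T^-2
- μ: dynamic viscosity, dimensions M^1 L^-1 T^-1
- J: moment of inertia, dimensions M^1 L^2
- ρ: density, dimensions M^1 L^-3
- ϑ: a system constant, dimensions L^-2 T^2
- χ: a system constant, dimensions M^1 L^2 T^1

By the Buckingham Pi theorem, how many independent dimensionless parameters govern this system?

There are 6 variables and 3 base dimensions (M, L, T).
The dimension matrix has rank 3.
Independent dimensionless groups: 6 − 3 = 3.

3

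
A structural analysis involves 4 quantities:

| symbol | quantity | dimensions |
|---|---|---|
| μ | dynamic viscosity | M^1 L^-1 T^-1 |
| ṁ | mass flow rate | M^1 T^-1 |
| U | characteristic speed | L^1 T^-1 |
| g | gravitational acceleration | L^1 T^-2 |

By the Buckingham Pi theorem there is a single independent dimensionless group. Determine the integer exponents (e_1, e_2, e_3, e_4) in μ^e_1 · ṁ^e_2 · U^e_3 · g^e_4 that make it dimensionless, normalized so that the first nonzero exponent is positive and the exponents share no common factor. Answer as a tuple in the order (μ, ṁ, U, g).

(1, -1, 2, -1)

M: e_1·(1) + e_2·(1) + e_3·(0) + e_4·(0) = 0
L: e_1·(-1) + e_2·(0) + e_3·(1) + e_4·(1) = 0
T: e_1·(-1) + e_2·(-1) + e_3·(-1) + e_4·(-2) = 0
Solving this homogeneous linear system for the smallest-integer solution (first nonzero entry positive) gives (1, -1, 2, -1).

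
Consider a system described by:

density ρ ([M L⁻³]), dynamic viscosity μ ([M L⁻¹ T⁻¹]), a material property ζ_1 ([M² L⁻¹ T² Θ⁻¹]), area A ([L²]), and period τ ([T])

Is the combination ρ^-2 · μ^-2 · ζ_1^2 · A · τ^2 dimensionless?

Sum the exponent of each base dimension across the product:
  M: −2·[ρ]_M − 2·[μ]_M + 2·[ζ_1]_M + [A]_M + 2·[τ]_M = −2·(1) − 2·(1) + 2·(2) + (0) + 2·(0) = 0
  L: −2·[ρ]_L − 2·[μ]_L + 2·[ζ_1]_L + [A]_L + 2·[τ]_L = −2·(-3) − 2·(-1) + 2·(-1) + (2) + 2·(0) = 8
  T: −2·[ρ]_T − 2·[μ]_T + 2·[ζ_1]_T + [A]_T + 2·[τ]_T = −2·(0) − 2·(-1) + 2·(2) + (0) + 2·(1) = 8
  Θ: −2·[ρ]_Θ − 2·[μ]_Θ + 2·[ζ_1]_Θ + [A]_Θ + 2·[τ]_Θ = −2·(0) − 2·(0) + 2·(-1) + (0) + 2·(0) = -2
Net dimensions [L⁸ T⁸ Θ⁻²] ≠ [1] — not dimensionless.

no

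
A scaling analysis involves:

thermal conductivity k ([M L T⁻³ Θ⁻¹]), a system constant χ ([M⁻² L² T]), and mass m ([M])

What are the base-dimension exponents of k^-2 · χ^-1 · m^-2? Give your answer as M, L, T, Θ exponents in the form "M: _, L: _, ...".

M: -2, L: -4, T: 5, Θ: 2

Collect each base-dimension exponent across the product:
  M: −2·(1) − (-2) − 2·(1) = -2
  L: −2·(1) − (2) − 2·(0) = -4
  T: −2·(-3) − (1) − 2·(0) = 5
  Θ: −2·(-1) − (0) − 2·(0) = 2
So the dimensions are [M⁻² L⁻⁴ T⁵ Θ²].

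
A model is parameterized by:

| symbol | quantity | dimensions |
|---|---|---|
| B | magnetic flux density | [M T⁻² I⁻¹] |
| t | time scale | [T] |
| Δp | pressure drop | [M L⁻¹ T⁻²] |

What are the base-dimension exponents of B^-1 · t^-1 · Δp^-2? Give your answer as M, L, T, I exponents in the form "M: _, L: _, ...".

M: -3, L: 2, T: 5, I: 1

Collect each base-dimension exponent across the product:
  M: −(1) − (0) − 2·(1) = -3
  L: −(0) − (0) − 2·(-1) = 2
  T: −(-2) − (1) − 2·(-2) = 5
  I: −(-1) − (0) − 2·(0) = 1
So the dimensions are [M⁻³ L² T⁵ I].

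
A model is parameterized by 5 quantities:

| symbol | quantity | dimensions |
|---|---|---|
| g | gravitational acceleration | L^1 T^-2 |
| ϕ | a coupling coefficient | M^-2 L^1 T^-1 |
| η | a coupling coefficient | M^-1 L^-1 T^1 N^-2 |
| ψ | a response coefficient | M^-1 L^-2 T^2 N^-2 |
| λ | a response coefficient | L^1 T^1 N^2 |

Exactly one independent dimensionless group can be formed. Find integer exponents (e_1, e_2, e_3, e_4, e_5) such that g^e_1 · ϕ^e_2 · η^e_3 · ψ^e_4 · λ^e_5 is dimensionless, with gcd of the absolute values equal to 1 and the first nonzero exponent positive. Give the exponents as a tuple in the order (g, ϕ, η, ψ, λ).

M: e_1·(0) + e_2·(-2) + e_3·(-1) + e_4·(-1) + e_5·(0) = 0
L: e_1·(1) + e_2·(1) + e_3·(-1) + e_4·(-2) + e_5·(1) = 0
T: e_1·(-2) + e_2·(-1) + e_3·(1) + e_4·(2) + e_5·(1) = 0
N: e_1·(0) + e_2·(0) + e_3·(-2) + e_4·(-2) + e_5·(2) = 0
Solving this homogeneous linear system for the smallest-integer solution (first nonzero entry positive) gives (4, -1, -1, 3, 2).

(4, -1, -1, 3, 2)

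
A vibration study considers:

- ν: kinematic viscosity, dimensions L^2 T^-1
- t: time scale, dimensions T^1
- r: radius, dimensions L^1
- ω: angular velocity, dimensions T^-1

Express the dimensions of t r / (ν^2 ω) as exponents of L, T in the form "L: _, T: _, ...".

Collect each base-dimension exponent across the product:
  L: −2·(2) + (0) + (1) − (0) = -3
  T: −2·(-1) + (1) + (0) − (-1) = 4
So the dimensions are [L⁻³ T⁴].

L: -3, T: 4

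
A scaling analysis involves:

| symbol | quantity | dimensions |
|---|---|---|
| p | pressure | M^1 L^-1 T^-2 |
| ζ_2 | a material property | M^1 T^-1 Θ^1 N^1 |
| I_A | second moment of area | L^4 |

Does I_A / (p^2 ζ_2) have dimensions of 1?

Sum the exponent of each base dimension across the product:
  M: −2·[p]_M − [ζ_2]_M + [I_A]_M = −2·(1) − (1) + (0) = -3
  L: −2·[p]_L − [ζ_2]_L + [I_A]_L = −2·(-1) − (0) + (4) = 6
  T: −2·[p]_T − [ζ_2]_T + [I_A]_T = −2·(-2) − (-1) + (0) = 5
  Θ: −2·[p]_Θ − [ζ_2]_Θ + [I_A]_Θ = −2·(0) − (1) + (0) = -1
  N: −2·[p]_N − [ζ_2]_N + [I_A]_N = −2·(0) − (1) + (0) = -1
Net dimensions [M⁻³ L⁶ T⁵ Θ⁻¹ N⁻¹] ≠ [1] — not dimensionless.

no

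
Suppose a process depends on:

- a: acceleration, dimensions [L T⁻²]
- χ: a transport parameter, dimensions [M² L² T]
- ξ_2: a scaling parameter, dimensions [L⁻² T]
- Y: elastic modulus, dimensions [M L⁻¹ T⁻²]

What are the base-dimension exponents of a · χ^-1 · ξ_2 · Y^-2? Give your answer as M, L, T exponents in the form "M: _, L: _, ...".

M: -4, L: -1, T: 2

Collect each base-dimension exponent across the product:
  M: (0) − (2) + (0) − 2·(1) = -4
  L: (1) − (2) + (-2) − 2·(-1) = -1
  T: (-2) − (1) + (1) − 2·(-2) = 2
So the dimensions are [M⁻⁴ L⁻¹ T²].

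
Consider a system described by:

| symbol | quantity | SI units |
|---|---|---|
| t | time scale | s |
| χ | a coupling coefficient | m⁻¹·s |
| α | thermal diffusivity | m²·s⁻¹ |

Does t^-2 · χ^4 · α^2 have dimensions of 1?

yes

Sum the exponent of each base dimension across the product:
  L: −2·[t]_L + 4·[χ]_L + 2·[α]_L = −2·(0) + 4·(-1) + 2·(2) = 0
  T: −2·[t]_T + 4·[χ]_T + 2·[α]_T = −2·(1) + 4·(1) + 2·(-1) = 0
All base exponents vanish — dimensionless.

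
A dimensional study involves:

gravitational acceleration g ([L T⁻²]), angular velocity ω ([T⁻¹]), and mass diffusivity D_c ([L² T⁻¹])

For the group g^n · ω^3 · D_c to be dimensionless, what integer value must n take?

Balance the L exponent: (1)·n from g, plus 3·(0) + (2) = 2 from the rest, must sum to zero.
n + 2 = 0, so n = -2.

-2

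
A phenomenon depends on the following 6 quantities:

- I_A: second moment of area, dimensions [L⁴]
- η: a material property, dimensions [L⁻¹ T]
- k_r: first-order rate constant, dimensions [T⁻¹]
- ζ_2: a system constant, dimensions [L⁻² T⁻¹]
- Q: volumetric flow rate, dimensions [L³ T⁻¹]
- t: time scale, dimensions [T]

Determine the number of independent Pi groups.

4

There are 6 variables and 2 base dimensions (L, T).
The dimension matrix has rank 2.
Independent dimensionless groups: 6 − 2 = 4.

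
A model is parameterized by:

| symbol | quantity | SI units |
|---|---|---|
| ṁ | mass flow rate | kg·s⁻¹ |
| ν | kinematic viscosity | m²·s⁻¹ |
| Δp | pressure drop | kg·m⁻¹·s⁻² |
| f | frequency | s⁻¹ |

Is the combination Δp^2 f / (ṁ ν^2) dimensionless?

no

Sum the exponent of each base dimension across the product:
  M: −[ṁ]_M − 2·[ν]_M + 2·[Δp]_M + [f]_M = −(1) − 2·(0) + 2·(1) + (0) = 1
  L: −[ṁ]_L − 2·[ν]_L + 2·[Δp]_L + [f]_L = −(0) − 2·(2) + 2·(-1) + (0) = -6
  T: −[ṁ]_T − 2·[ν]_T + 2·[Δp]_T + [f]_T = −(-1) − 2·(-1) + 2·(-2) + (-1) = -2
Net dimensions [M L⁻⁶ T⁻²] ≠ [1] — not dimensionless.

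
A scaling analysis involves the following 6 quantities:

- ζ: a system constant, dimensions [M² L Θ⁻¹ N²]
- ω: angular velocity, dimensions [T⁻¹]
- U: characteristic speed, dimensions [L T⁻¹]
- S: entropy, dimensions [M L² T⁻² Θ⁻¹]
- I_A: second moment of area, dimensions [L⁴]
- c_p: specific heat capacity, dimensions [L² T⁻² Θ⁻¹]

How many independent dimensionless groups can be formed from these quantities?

There are 6 variables and 5 base dimensions (M, L, T, Θ, N).
The dimension matrix has rank 5.
Independent dimensionless groups: 6 − 5 = 1.

1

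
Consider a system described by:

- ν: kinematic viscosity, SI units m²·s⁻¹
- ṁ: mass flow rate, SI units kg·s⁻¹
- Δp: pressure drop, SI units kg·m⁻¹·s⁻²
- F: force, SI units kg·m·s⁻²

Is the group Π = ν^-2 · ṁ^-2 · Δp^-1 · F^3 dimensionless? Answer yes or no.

Sum the exponent of each base dimension across the product:
  M: −2·[ν]_M − 2·[ṁ]_M − [Δp]_M + 3·[F]_M = −2·(0) − 2·(1) − (1) + 3·(1) = 0
  L: −2·[ν]_L − 2·[ṁ]_L − [Δp]_L + 3·[F]_L = −2·(2) − 2·(0) − (-1) + 3·(1) = 0
  T: −2·[ν]_T − 2·[ṁ]_T − [Δp]_T + 3·[F]_T = −2·(-1) − 2·(-1) − (-2) + 3·(-2) = 0
All base exponents vanish — dimensionless.

yes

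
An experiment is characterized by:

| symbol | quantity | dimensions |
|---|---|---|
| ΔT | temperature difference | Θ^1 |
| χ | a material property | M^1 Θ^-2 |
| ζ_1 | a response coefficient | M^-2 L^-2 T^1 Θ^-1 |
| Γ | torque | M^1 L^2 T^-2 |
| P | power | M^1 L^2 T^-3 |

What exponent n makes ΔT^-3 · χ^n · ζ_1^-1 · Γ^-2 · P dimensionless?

-1

Balance the M exponent: (1)·n from χ, plus −3·(0) − (-2) − 2·(1) + (1) = 1 from the rest, must sum to zero.
n + 1 = 0, so n = -1.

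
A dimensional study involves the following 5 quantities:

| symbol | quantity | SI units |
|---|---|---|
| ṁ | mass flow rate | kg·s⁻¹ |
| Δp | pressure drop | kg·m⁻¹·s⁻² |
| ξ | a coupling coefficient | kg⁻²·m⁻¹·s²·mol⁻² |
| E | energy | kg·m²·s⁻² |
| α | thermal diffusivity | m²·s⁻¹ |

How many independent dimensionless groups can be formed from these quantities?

1

There are 5 variables and 4 base dimensions (M, L, T, N).
The dimension matrix has rank 4.
Independent dimensionless groups: 5 − 4 = 1.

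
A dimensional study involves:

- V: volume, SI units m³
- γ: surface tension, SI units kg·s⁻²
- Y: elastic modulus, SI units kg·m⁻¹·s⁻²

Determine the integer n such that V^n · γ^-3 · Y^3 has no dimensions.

1

Balance the L exponent: (3)·n from V, plus −3·(0) + 3·(-1) = -3 from the rest, must sum to zero.
3n − 3 = 0, so n = 1.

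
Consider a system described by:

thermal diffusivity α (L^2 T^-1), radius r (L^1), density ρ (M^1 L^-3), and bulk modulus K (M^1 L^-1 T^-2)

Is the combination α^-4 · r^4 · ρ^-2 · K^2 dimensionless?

yes

Sum the exponent of each base dimension across the product:
  M: −4·[α]_M + 4·[r]_M − 2·[ρ]_M + 2·[K]_M = −4·(0) + 4·(0) − 2·(1) + 2·(1) = 0
  L: −4·[α]_L + 4·[r]_L − 2·[ρ]_L + 2·[K]_L = −4·(2) + 4·(1) − 2·(-3) + 2·(-1) = 0
  T: −4·[α]_T + 4·[r]_T − 2·[ρ]_T + 2·[K]_T = −4·(-1) + 4·(0) − 2·(0) + 2·(-2) = 0
All base exponents vanish — dimensionless.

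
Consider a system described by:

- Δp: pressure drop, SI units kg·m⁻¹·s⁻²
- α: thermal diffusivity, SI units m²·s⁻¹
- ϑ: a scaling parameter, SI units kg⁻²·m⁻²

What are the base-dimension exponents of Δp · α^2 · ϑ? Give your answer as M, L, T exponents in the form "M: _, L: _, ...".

M: -1, L: 1, T: -4

Collect each base-dimension exponent across the product:
  M: (1) + 2·(0) + (-2) = -1
  L: (-1) + 2·(2) + (-2) = 1
  T: (-2) + 2·(-1) + (0) = -4
So the dimensions are [M⁻¹ L T⁻⁴].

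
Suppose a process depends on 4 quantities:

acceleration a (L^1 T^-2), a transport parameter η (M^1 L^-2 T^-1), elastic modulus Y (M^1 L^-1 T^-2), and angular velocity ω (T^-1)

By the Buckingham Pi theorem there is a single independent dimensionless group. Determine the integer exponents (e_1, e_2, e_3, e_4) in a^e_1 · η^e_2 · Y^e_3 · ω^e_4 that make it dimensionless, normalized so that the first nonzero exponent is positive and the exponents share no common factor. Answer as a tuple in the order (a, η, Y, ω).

(1, 1, -1, -1)

M: e_1·(0) + e_2·(1) + e_3·(1) + e_4·(0) = 0
L: e_1·(1) + e_2·(-2) + e_3·(-1) + e_4·(0) = 0
T: e_1·(-2) + e_2·(-1) + e_3·(-2) + e_4·(-1) = 0
Solving this homogeneous linear system for the smallest-integer solution (first nonzero entry positive) gives (1, 1, -1, -1).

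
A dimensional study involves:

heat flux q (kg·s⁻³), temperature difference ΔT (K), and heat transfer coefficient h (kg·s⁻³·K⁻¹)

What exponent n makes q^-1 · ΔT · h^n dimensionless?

1

Balance the M exponent: (1)·n from h, plus −(1) + (0) = -1 from the rest, must sum to zero.
n − 1 = 0, so n = 1.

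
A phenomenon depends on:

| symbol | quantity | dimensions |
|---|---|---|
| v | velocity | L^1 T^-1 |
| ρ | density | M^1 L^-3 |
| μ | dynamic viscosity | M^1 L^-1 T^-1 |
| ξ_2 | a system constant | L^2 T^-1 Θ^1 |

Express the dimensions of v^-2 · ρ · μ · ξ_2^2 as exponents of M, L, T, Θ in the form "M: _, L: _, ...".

M: 2, L: -2, T: -1, Θ: 2

Collect each base-dimension exponent across the product:
  M: −2·(0) + (1) + (1) + 2·(0) = 2
  L: −2·(1) + (-3) + (-1) + 2·(2) = -2
  T: −2·(-1) + (0) + (-1) + 2·(-1) = -1
  Θ: −2·(0) + (0) + (0) + 2·(1) = 2
So the dimensions are [M² L⁻² T⁻¹ Θ²].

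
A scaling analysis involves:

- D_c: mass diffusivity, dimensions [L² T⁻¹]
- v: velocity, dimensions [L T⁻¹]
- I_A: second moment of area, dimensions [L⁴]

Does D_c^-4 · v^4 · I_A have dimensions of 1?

yes

Sum the exponent of each base dimension across the product:
  L: −4·[D_c]_L + 4·[v]_L + [I_A]_L = −4·(2) + 4·(1) + (4) = 0
  T: −4·[D_c]_T + 4·[v]_T + [I_A]_T = −4·(-1) + 4·(-1) + (0) = 0
All base exponents vanish — dimensionless.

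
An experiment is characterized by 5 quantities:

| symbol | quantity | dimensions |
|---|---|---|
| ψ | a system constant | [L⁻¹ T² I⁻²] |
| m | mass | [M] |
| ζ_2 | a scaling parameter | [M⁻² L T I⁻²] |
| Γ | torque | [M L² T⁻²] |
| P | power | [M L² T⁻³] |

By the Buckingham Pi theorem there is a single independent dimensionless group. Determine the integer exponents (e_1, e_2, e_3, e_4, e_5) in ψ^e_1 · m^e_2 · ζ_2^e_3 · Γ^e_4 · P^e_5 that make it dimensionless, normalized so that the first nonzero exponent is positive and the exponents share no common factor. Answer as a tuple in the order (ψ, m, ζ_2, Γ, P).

(1, -3, -1, 2, -1)

M: e_1·(0) + e_2·(1) + e_3·(-2) + e_4·(1) + e_5·(1) = 0
L: e_1·(-1) + e_2·(0) + e_3·(1) + e_4·(2) + e_5·(2) = 0
T: e_1·(2) + e_2·(0) + e_3·(1) + e_4·(-2) + e_5·(-3) = 0
I: e_1·(-2) + e_2·(0) + e_3·(-2) + e_4·(0) + e_5·(0) = 0
Solving this homogeneous linear system for the smallest-integer solution (first nonzero entry positive) gives (1, -3, -1, 2, -1).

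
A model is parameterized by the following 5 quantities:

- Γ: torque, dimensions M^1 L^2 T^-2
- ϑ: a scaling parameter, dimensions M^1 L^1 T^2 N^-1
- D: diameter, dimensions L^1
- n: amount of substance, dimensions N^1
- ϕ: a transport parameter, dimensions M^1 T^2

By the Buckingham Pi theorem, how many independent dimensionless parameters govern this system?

There are 5 variables and 4 base dimensions (M, L, T, N).
The dimension matrix has rank 4.
Independent dimensionless groups: 5 − 4 = 1.

1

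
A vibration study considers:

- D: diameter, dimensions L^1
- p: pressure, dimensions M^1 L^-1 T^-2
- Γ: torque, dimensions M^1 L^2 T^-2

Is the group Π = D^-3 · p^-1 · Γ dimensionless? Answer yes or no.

Sum the exponent of each base dimension across the product:
  M: −3·[D]_M − [p]_M + [Γ]_M = −3·(0) − (1) + (1) = 0
  L: −3·[D]_L − [p]_L + [Γ]_L = −3·(1) − (-1) + (2) = 0
  T: −3·[D]_T − [p]_T + [Γ]_T = −3·(0) − (-2) + (-2) = 0
All base exponents vanish — dimensionless.

yes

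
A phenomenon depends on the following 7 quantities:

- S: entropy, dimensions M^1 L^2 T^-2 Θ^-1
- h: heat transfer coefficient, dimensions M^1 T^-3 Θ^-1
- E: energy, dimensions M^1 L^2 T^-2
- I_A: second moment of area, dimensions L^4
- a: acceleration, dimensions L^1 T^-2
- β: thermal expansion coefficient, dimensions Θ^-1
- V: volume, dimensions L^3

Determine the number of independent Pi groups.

There are 7 variables and 4 base dimensions (M, L, T, Θ).
The dimension matrix has rank 4.
Independent dimensionless groups: 7 − 4 = 3.

3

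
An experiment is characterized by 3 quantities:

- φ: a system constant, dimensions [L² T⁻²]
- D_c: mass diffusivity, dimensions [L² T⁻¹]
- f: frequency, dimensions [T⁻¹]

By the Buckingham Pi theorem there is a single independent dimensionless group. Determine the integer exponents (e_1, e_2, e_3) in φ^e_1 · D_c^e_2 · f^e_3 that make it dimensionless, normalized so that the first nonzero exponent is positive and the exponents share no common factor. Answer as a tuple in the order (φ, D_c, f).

L: e_1·(2) + e_2·(2) + e_3·(0) = 0
T: e_1·(-2) + e_2·(-1) + e_3·(-1) = 0
Solving this homogeneous linear system for the smallest-integer solution (first nonzero entry positive) gives (1, -1, -1).

(1, -1, -1)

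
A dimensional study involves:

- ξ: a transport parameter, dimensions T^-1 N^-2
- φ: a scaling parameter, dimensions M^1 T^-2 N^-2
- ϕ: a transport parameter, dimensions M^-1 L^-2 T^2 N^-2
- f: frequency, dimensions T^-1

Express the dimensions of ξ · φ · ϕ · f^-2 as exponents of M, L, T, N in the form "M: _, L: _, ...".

M: 0, L: -2, T: 1, N: -6

Collect each base-dimension exponent across the product:
  M: (0) + (1) + (-1) − 2·(0) = 0
  L: (0) + (0) + (-2) − 2·(0) = -2
  T: (-1) + (-2) + (2) − 2·(-1) = 1
  N: (-2) + (-2) + (-2) − 2·(0) = -6
So the dimensions are [L⁻² T N⁻⁶].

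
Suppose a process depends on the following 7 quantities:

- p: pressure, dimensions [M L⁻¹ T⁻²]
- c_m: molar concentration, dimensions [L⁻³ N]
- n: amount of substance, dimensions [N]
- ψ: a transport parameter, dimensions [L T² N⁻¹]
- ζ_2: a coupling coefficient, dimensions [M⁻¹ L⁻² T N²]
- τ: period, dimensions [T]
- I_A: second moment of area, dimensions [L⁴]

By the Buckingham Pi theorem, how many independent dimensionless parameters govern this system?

3

There are 7 variables and 4 base dimensions (M, L, T, N).
The dimension matrix has rank 4.
Independent dimensionless groups: 7 − 4 = 3.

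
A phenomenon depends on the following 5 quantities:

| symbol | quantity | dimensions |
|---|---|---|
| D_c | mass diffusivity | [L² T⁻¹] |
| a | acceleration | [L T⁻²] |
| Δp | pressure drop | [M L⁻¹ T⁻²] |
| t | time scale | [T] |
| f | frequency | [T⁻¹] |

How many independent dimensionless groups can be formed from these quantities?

There are 5 variables and 3 base dimensions (M, L, T).
The dimension matrix has rank 3.
Independent dimensionless groups: 5 − 3 = 2.

2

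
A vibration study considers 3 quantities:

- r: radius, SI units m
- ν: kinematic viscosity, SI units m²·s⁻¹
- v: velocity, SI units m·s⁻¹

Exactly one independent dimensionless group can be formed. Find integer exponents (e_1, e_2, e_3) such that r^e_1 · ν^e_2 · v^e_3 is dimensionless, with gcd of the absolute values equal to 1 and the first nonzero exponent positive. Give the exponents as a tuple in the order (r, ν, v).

L: e_1·(1) + e_2·(2) + e_3·(1) = 0
T: e_1·(0) + e_2·(-1) + e_3·(-1) = 0
Solving this homogeneous linear system for the smallest-integer solution (first nonzero entry positive) gives (1, -1, 1).

(1, -1, 1)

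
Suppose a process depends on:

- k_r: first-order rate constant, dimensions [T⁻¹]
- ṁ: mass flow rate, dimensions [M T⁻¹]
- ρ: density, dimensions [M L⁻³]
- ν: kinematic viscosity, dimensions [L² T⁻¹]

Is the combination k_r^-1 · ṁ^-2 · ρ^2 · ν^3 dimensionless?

Sum the exponent of each base dimension across the product:
  M: −[k_r]_M − 2·[ṁ]_M + 2·[ρ]_M + 3·[ν]_M = −(0) − 2·(1) + 2·(1) + 3·(0) = 0
  L: −[k_r]_L − 2·[ṁ]_L + 2·[ρ]_L + 3·[ν]_L = −(0) − 2·(0) + 2·(-3) + 3·(2) = 0
  T: −[k_r]_T − 2·[ṁ]_T + 2·[ρ]_T + 3·[ν]_T = −(-1) − 2·(-1) + 2·(0) + 3·(-1) = 0
All base exponents vanish — dimensionless.

yes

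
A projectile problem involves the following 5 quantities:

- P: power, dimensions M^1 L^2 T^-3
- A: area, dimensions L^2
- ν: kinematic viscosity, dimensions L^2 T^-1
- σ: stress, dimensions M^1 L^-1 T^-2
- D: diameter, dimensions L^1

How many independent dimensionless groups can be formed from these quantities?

2

There are 5 variables and 3 base dimensions (M, L, T).
The dimension matrix has rank 3.
Independent dimensionless groups: 5 − 3 = 2.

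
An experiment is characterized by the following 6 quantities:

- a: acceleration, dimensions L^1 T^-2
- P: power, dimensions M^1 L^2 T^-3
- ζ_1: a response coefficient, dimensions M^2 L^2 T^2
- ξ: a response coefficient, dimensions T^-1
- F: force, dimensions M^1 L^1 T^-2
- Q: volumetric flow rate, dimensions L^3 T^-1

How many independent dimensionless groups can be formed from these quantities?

There are 6 variables and 3 base dimensions (M, L, T).
The dimension matrix has rank 3.
Independent dimensionless groups: 6 − 3 = 3.

3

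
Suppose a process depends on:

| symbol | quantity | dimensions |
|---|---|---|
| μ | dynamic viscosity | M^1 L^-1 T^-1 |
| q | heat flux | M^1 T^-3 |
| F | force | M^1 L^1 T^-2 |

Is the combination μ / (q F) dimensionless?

no

Sum the exponent of each base dimension across the product:
  M: [μ]_M − [q]_M − [F]_M = (1) − (1) − (1) = -1
  L: [μ]_L − [q]_L − [F]_L = (-1) − (0) − (1) = -2
  T: [μ]_T − [q]_T − [F]_T = (-1) − (-3) − (-2) = 4
Net dimensions [M⁻¹ L⁻² T⁴] ≠ [1] — not dimensionless.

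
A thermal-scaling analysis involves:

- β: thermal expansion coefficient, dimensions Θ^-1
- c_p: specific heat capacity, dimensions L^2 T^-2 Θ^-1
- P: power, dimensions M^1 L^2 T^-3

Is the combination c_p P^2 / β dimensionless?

Sum the exponent of each base dimension across the product:
  M: −[β]_M + [c_p]_M + 2·[P]_M = −(0) + (0) + 2·(1) = 2
  L: −[β]_L + [c_p]_L + 2·[P]_L = −(0) + (2) + 2·(2) = 6
  T: −[β]_T + [c_p]_T + 2·[P]_T = −(0) + (-2) + 2·(-3) = -8
  Θ: −[β]_Θ + [c_p]_Θ + 2·[P]_Θ = −(-1) + (-1) + 2·(0) = 0
Net dimensions [M² L⁶ T⁻⁸] ≠ [1] — not dimensionless.

no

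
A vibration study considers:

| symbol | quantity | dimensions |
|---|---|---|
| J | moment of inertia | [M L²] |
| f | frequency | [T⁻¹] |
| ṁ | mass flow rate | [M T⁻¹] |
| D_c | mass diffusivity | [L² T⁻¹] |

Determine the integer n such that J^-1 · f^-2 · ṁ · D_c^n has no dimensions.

Balance the L exponent: (2)·n from D_c, plus −(2) − 2·(0) + (0) = -2 from the rest, must sum to zero.
2n − 2 = 0, so n = 1.

1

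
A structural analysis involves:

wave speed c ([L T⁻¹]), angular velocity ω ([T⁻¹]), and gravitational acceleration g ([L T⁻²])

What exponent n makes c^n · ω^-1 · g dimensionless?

-1

Balance the L exponent: (1)·n from c, plus −(0) + (1) = 1 from the rest, must sum to zero.
n + 1 = 0, so n = -1.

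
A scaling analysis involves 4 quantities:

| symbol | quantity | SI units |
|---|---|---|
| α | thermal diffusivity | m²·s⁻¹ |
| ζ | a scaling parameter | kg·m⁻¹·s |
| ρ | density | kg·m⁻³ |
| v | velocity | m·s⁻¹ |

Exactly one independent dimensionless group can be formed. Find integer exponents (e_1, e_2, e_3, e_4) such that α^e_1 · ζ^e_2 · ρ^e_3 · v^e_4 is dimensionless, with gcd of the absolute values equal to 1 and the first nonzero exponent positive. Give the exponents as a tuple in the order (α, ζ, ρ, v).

M: e_1·(0) + e_2·(1) + e_3·(1) + e_4·(0) = 0
L: e_1·(2) + e_2·(-1) + e_3·(-3) + e_4·(1) = 0
T: e_1·(-1) + e_2·(1) + e_3·(0) + e_4·(-1) = 0
Solving this homogeneous linear system for the smallest-integer solution (first nonzero entry positive) gives (3, -1, 1, -4).

(3, -1, 1, -4)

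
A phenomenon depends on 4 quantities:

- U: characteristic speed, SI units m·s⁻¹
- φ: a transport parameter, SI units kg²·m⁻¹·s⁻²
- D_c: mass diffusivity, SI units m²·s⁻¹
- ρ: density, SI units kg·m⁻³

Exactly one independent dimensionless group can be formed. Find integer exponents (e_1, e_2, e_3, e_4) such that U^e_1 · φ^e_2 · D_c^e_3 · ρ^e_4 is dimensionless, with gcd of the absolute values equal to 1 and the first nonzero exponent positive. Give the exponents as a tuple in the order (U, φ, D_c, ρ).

(1, 1, -3, -2)

M: e_1·(0) + e_2·(2) + e_3·(0) + e_4·(1) = 0
L: e_1·(1) + e_2·(-1) + e_3·(2) + e_4·(-3) = 0
T: e_1·(-1) + e_2·(-2) + e_3·(-1) + e_4·(0) = 0
Solving this homogeneous linear system for the smallest-integer solution (first nonzero entry positive) gives (1, 1, -3, -2).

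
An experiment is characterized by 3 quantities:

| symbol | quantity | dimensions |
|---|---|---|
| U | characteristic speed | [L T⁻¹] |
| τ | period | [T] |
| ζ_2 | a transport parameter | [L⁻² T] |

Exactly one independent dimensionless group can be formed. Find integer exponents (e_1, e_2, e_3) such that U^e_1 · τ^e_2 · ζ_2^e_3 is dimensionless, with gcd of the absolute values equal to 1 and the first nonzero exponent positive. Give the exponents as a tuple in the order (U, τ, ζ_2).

L: e_1·(1) + e_2·(0) + e_3·(-2) = 0
T: e_1·(-1) + e_2·(1) + e_3·(1) = 0
Solving this homogeneous linear system for the smallest-integer solution (first nonzero entry positive) gives (2, 1, 1).

(2, 1, 1)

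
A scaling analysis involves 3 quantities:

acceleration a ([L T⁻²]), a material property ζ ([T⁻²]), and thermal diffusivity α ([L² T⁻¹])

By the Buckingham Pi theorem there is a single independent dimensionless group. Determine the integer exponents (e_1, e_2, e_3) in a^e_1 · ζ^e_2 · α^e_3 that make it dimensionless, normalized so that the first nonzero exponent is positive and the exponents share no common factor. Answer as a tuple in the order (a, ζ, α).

L: e_1·(1) + e_2·(0) + e_3·(2) = 0
T: e_1·(-2) + e_2·(-2) + e_3·(-1) = 0
Solving this homogeneous linear system for the smallest-integer solution (first nonzero entry positive) gives (4, -3, -2).

(4, -3, -2)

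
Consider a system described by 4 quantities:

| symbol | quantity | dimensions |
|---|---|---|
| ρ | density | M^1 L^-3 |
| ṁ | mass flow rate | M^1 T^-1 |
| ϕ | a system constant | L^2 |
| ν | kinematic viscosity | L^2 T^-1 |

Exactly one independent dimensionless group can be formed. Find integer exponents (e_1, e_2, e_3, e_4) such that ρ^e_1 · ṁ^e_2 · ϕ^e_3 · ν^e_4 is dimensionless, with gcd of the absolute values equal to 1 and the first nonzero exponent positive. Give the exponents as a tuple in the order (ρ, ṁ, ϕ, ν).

M: e_1·(1) + e_2·(1) + e_3·(0) + e_4·(0) = 0
L: e_1·(-3) + e_2·(0) + e_3·(2) + e_4·(2) = 0
T: e_1·(0) + e_2·(-1) + e_3·(0) + e_4·(-1) = 0
Solving this homogeneous linear system for the smallest-integer solution (first nonzero entry positive) gives (2, -2, 1, 2).

(2, -2, 1, 2)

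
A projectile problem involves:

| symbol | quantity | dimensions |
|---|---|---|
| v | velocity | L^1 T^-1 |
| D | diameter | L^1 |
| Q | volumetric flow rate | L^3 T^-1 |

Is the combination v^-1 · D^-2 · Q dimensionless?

Sum the exponent of each base dimension across the product:
  L: −[v]_L − 2·[D]_L + [Q]_L = −(1) − 2·(1) + (3) = 0
  T: −[v]_T − 2·[D]_T + [Q]_T = −(-1) − 2·(0) + (-1) = 0
All base exponents vanish — dimensionless.

yes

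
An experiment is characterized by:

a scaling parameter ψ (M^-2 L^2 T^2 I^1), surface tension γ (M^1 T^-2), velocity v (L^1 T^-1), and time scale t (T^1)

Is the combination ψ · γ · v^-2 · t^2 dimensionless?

no

Sum the exponent of each base dimension across the product:
  M: [ψ]_M + [γ]_M − 2·[v]_M + 2·[t]_M = (-2) + (1) − 2·(0) + 2·(0) = -1
  L: [ψ]_L + [γ]_L − 2·[v]_L + 2·[t]_L = (2) + (0) − 2·(1) + 2·(0) = 0
  T: [ψ]_T + [γ]_T − 2·[v]_T + 2·[t]_T = (2) + (-2) − 2·(-1) + 2·(1) = 4
  I: [ψ]_I + [γ]_I − 2·[v]_I + 2·[t]_I = (1) + (0) − 2·(0) + 2·(0) = 1
Net dimensions [M⁻¹ T⁴ I] ≠ [1] — not dimensionless.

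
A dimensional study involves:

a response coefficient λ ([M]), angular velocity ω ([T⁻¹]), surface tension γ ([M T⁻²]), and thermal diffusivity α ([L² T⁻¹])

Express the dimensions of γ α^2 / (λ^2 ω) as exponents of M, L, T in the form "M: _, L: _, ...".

Collect each base-dimension exponent across the product:
  M: −2·(1) − (0) + (1) + 2·(0) = -1
  L: −2·(0) − (0) + (0) + 2·(2) = 4
  T: −2·(0) − (-1) + (-2) + 2·(-1) = -3
So the dimensions are [M⁻¹ L⁴ T⁻³].

M: -1, L: 4, T: -3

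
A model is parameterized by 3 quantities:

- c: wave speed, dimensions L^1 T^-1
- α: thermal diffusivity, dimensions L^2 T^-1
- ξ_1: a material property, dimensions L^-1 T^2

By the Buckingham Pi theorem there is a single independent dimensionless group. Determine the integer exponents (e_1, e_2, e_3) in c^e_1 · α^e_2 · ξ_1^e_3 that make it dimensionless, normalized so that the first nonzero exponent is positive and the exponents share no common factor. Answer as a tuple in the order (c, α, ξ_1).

L: e_1·(1) + e_2·(2) + e_3·(-1) = 0
T: e_1·(-1) + e_2·(-1) + e_3·(2) = 0
Solving this homogeneous linear system for the smallest-integer solution (first nonzero entry positive) gives (3, -1, 1).

(3, -1, 1)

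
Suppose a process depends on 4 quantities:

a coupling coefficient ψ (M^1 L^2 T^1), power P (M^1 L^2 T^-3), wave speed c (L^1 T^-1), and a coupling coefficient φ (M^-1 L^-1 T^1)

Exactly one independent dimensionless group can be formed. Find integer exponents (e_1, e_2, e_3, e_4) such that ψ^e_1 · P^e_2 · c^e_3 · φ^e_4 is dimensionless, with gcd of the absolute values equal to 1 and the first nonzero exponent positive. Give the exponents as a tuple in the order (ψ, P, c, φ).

M: e_1·(1) + e_2·(1) + e_3·(0) + e_4·(-1) = 0
L: e_1·(2) + e_2·(2) + e_3·(1) + e_4·(-1) = 0
T: e_1·(1) + e_2·(-3) + e_3·(-1) + e_4·(1) = 0
Solving this homogeneous linear system for the smallest-integer solution (first nonzero entry positive) gives (1, 3, -4, 4).

(1, 3, -4, 4)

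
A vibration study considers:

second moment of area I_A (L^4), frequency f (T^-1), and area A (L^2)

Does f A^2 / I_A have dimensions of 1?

no

Sum the exponent of each base dimension across the product:
  L: −[I_A]_L + [f]_L + 2·[A]_L = −(4) + (0) + 2·(2) = 0
  T: −[I_A]_T + [f]_T + 2·[A]_T = −(0) + (-1) + 2·(0) = -1
Net dimensions [T⁻¹] ≠ [1] — not dimensionless.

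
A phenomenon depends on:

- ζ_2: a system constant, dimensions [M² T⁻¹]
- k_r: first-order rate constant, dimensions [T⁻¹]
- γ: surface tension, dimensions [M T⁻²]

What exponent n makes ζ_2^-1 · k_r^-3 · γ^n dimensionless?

Balance the M exponent: (1)·n from γ, plus −(2) − 3·(0) = -2 from the rest, must sum to zero.
n − 2 = 0, so n = 2.

2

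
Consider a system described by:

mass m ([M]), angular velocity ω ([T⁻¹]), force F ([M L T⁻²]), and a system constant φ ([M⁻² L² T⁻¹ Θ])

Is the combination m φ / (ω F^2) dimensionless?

no

Sum the exponent of each base dimension across the product:
  M: [m]_M − [ω]_M − 2·[F]_M + [φ]_M = (1) − (0) − 2·(1) + (-2) = -3
  L: [m]_L − [ω]_L − 2·[F]_L + [φ]_L = (0) − (0) − 2·(1) + (2) = 0
  T: [m]_T − [ω]_T − 2·[F]_T + [φ]_T = (0) − (-1) − 2·(-2) + (-1) = 4
  Θ: [m]_Θ − [ω]_Θ − 2·[F]_Θ + [φ]_Θ = (0) − (0) − 2·(0) + (1) = 1
Net dimensions [M⁻³ T⁴ Θ] ≠ [1] — not dimensionless.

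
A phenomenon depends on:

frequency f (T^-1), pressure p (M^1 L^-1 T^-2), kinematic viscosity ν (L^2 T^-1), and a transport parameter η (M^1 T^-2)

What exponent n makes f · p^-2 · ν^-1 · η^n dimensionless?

Balance the M exponent: (1)·n from η, plus (0) − 2·(1) − (0) = -2 from the rest, must sum to zero.
n − 2 = 0, so n = 2.

2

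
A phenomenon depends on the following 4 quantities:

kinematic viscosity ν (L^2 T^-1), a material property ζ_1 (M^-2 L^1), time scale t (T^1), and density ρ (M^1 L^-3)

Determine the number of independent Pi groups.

1

There are 4 variables and 3 base dimensions (M, L, T).
The dimension matrix has rank 3.
Independent dimensionless groups: 4 − 3 = 1.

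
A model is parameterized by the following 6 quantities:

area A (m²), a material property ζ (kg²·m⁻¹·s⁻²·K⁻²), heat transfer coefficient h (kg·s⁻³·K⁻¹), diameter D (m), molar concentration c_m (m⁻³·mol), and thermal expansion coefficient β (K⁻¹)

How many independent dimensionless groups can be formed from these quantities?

There are 6 variables and 5 base dimensions (M, L, T, Θ, N).
The dimension matrix has rank 5.
Independent dimensionless groups: 6 − 5 = 1.

1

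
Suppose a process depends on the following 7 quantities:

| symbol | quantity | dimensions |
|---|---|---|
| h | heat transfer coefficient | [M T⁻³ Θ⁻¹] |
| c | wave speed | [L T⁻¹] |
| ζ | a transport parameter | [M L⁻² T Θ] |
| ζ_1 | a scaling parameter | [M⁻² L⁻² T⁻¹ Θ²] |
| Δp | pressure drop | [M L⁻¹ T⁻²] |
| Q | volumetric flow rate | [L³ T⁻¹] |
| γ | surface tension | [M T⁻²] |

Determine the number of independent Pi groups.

3

There are 7 variables and 4 base dimensions (M, L, T, Θ).
The dimension matrix has rank 4.
Independent dimensionless groups: 7 − 4 = 3.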